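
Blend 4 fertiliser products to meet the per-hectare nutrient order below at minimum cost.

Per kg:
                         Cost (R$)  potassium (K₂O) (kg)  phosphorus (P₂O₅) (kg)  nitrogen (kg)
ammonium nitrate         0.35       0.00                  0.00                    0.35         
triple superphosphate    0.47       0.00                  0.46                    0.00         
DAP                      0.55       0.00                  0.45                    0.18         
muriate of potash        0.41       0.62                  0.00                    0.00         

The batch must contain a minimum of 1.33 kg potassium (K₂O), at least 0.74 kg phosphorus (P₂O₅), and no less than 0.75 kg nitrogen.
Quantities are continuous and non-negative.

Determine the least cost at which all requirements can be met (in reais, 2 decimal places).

R$2.24

Let x1 = kg of ammonium nitrate, x2 = kg of triple superphosphate, x3 = kg of DAP, x4 = kg of muriate of potash.
Minimise 0.35x1 + 0.47x2 + 0.55x3 + 0.41x4 with:
  0.62x4 ≥ 1.33   (potassium (K₂O))
  0.46x2 + 0.45x3 ≥ 0.74   (phosphorus (P₂O₅))
  0.35x1 + 0.18x3 ≥ 0.75   (nitrogen)
  x1, x2, x3, x4 ≥ 0.
The minimum-cost mix takes nothing from triple superphosphate — only ammonium nitrate, DAP, muriate of potash. Binding constraints: potassium (K₂O), phosphorus (P₂O₅), nitrogen.
Solving gives x1 = 1.297, x3 = 1.644, x4 = 2.145.
Cost = 0.35·1.297 + 0.55·1.644 + 0.41·2.145 = 2.2376.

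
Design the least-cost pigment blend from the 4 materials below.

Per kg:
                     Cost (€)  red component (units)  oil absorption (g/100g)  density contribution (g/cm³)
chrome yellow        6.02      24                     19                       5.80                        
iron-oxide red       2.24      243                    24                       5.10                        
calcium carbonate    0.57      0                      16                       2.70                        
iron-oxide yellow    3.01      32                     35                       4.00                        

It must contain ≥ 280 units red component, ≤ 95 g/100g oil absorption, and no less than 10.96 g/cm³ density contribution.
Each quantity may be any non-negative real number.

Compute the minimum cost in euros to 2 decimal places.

Let x1 = kg of chrome yellow, x2 = kg of iron-oxide red, x3 = kg of calcium carbonate, x4 = kg of iron-oxide yellow.
Minimise 6.02x1 + 2.24x2 + 0.57x3 + 3.01x4 subject to:
  24x1 + 243x2 + 32x4 ≥ 280   (red component)
  19x1 + 24x2 + 16x3 + 35x4 ≤ 95   (oil absorption)
  5.8x1 + 5.1x2 + 2.7x3 + 4x4 ≥ 10.96   (density contribution)
  x1, x2, x3, x4 ≥ 0.
The optimal basis is {iron-oxide red, calcium carbonate}; chrome yellow, iron-oxide yellow drop out. The red component and density contribution requirements are met with equality.
Solving gives x2 = 1.152, x3 = 1.883.
Total cost: 2.24·1.152 + 0.57·1.883 = 3.6538.

€3.65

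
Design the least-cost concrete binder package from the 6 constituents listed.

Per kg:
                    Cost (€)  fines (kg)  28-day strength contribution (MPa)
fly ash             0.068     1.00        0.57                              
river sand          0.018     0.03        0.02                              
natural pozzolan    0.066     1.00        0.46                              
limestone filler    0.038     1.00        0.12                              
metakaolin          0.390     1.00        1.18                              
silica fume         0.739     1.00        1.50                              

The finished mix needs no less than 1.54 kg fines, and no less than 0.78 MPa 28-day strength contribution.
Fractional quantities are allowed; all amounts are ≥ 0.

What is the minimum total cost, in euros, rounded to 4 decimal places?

Let x1 = kg of fly ash, x2 = kg of river sand, x3 = kg of natural pozzolan, x4 = kg of limestone filler, x5 = kg of metakaolin, x6 = kg of silica fume.
min 0.068x1 + 0.018x2 + 0.066x3 + 0.038x4 + 0.39x5 + 0.739x6 subject to:
  1x1 + 0.03x2 + 1x3 + 1x4 + 1x5 + 1x6 ≥ 1.54   (fines)
  0.57x1 + 0.02x2 + 0.46x3 + 0.12x4 + 1.18x5 + 1.5x6 ≥ 0.78   (28-day strength contribution)
  x1, x2, x3, x4, x5, x6 ≥ 0.
The cheapest feasible vertex uses only fly ash, limestone filler; river sand, natural pozzolan, metakaolin, silica fume are not used. There the fines and 28-day strength contribution constraints are tight.
That vertex is x1 = 1.323, x4 = 0.2173.
Objective = 0.068·1.323 + 0.038·0.2173 = 0.098221.

€0.0982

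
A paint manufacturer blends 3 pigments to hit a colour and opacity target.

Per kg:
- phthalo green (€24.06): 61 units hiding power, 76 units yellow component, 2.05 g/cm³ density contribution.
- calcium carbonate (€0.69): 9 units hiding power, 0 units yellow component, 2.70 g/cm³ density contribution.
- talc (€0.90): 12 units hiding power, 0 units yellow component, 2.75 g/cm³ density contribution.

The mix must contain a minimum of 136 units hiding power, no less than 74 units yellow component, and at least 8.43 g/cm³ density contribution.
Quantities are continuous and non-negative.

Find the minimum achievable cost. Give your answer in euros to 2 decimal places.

€29.17

This is a linear program. Let x1 = kg of phthalo green, x2 = kg of calcium carbonate, x3 = kg of talc.
min 24.06x1 + 0.69x2 + 0.9x3 s.t.:
  61x1 + 9x2 + 12x3 ≥ 136   (hiding power)
  76x1 ≥ 74   (yellow component)
  2.05x1 + 2.7x2 + 2.75x3 ≥ 8.43   (density contribution)
  x1, x2, x3 ≥ 0.
The minimum-cost mix takes nothing from calcium carbonate — only phthalo green, talc. There the hiding power and yellow component constraints are tight.
So phthalo green = 0.9737 kg, talc = 6.384 kg.
Total cost: 24.06·0.9737 + 0.9·6.384 = 29.1728.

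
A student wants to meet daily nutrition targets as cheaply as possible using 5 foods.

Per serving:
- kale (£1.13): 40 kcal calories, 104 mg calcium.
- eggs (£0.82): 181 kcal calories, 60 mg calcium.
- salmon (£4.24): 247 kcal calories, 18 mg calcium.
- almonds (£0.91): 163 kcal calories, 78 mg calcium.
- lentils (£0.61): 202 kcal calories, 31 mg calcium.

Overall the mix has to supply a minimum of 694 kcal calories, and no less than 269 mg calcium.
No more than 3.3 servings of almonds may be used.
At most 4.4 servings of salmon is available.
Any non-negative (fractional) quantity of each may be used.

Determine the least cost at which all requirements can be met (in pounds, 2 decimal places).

Treat it as an LP. Let x1 = servings of kale, x2 = servings of eggs, x3 = servings of salmon, x4 = servings of almonds, x5 = servings of lentils.
Minimise 1.13x1 + 0.82x2 + 4.24x3 + 0.91x4 + 0.61x5 s.t.:
  40x1 + 181x2 + 247x3 + 163x4 + 202x5 ≥ 694   (calories)
  104x1 + 60x2 + 18x3 + 78x4 + 31x5 ≥ 269   (calcium)
  x4 ≤ 3.3
  x3 ≤ 4.4
  x1, x2, x3, x4, x5 ≥ 0.
At the optimum only almonds, lentils are positive (kale, eggs, salmon = 0). The calories and calcium requirements are met with equality.
So almonds = 3.067 servings, lentils = 0.9609 servings.
Objective = 0.91·3.067 + 0.61·0.9609 = 3.3771.

£3.38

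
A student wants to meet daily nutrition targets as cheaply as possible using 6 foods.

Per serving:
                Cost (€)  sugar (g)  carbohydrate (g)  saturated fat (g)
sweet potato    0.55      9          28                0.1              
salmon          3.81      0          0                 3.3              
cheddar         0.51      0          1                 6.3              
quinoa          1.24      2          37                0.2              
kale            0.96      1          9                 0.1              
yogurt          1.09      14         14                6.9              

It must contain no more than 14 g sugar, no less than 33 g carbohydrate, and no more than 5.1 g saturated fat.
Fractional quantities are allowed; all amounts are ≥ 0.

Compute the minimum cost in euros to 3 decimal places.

This is a linear program. Let x1 = servings of sweet potato, x2 = servings of salmon, x3 = servings of cheddar, x4 = servings of quinoa, x5 = servings of kale, x6 = servings of yogurt.
Minimize 0.55x1 + 3.81x2 + 0.51x3 + 1.24x4 + 0.96x5 + 1.09x6 with:
  9x1 + 2x4 + 1x5 + 14x6 ≤ 14   (sugar)
  28x1 + 1x3 + 37x4 + 9x5 + 14x6 ≥ 33   (carbohydrate)
  0.1x1 + 3.3x2 + 6.3x3 + 0.2x4 + 0.1x5 + 6.9x6 ≤ 5.1   (saturated fat)
  x1, x2, x3, x4, x5, x6 ≥ 0.
The minimum-cost mix takes nothing from salmon, cheddar, quinoa, kale, yogurt — only sweet potato. Binding constraint: carbohydrate.
That vertex is x1 = 1.179.
Hence cost = 0.55·1.179 = €0.64845.

€0.648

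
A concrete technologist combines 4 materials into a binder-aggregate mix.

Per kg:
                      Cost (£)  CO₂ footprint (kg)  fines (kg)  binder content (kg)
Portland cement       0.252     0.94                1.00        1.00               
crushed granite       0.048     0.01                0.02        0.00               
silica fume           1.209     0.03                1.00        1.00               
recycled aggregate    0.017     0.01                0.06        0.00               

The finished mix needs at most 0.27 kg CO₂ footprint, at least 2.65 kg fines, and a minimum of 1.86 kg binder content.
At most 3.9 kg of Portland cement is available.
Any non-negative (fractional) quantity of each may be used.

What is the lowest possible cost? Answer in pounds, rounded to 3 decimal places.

Treat it as an LP. Let x1 = kg of Portland cement, x2 = kg of crushed granite, x3 = kg of silica fume, x4 = kg of recycled aggregate.
min 0.252x1 + 0.048x2 + 1.209x3 + 0.017x4 with:
  0.94x1 + 0.01x2 + 0.03x3 + 0.01x4 ≤ 0.27   (CO₂ footprint)
  1x1 + 0.02x2 + 1x3 + 0.06x4 ≥ 2.65   (fines)
  1x1 + 1x3 ≥ 1.86   (binder content)
  x1 ≤ 3.9
  x1, x2, x3, x4 ≥ 0.
At the optimum only Portland cement, silica fume, recycled aggregate are positive (crushed granite = 0). The CO₂ footprint, fines, binder content requirements are met with equality.
Solving gives x1 = 0.090696, x3 = 1.7693, x4 = 13.167.
Hence cost = 0.252·0.090696 + 1.209·1.7693 + 0.017·13.167 = £2.38578.

£2.386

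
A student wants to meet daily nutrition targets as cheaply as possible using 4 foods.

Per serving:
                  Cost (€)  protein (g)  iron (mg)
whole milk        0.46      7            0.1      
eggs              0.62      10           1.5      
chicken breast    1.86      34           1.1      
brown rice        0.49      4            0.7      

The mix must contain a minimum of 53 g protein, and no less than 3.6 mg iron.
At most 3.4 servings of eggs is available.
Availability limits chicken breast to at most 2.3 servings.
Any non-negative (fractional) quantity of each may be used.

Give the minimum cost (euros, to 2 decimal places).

€3.02

Set it up as a linear program. Let x1 = servings of whole milk, x2 = servings of eggs, x3 = servings of chicken breast, x4 = servings of brown rice.
Minimise 0.46x1 + 0.62x2 + 1.86x3 + 0.49x4 s.t.:
  7x1 + 10x2 + 34x3 + 4x4 ≥ 53   (protein)
  0.1x1 + 1.5x2 + 1.1x3 + 0.7x4 ≥ 3.6   (iron)
  x2 ≤ 3.4
  x3 ≤ 2.3
  x1, x2, x3, x4 ≥ 0.
The minimum-cost mix takes nothing from whole milk, brown rice — only eggs, chicken breast. The protein and iron requirements are met with equality.
That vertex is x2 = 1.603, x3 = 1.088.
Total cost: 0.62·1.603 + 1.86·1.088 = 3.0175.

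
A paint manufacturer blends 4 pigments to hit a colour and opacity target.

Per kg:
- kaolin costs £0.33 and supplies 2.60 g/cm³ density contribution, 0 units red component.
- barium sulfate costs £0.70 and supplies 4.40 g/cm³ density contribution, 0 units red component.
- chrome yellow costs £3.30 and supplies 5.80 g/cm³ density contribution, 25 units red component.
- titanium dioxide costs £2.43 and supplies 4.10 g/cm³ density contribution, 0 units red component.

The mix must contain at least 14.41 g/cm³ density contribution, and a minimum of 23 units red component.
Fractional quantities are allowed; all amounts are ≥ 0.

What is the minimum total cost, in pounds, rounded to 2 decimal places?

£4.19

Treat it as an LP. Let x1 = kg of kaolin, x2 = kg of barium sulfate, x3 = kg of chrome yellow, x4 = kg of titanium dioxide.
Minimize 0.33x1 + 0.7x2 + 3.3x3 + 2.43x4 s.t.:
  2.6x1 + 4.4x2 + 5.8x3 + 4.1x4 ≥ 14.41   (density contribution)
  25x3 ≥ 23   (red component)
  x1, x2, x3, x4 ≥ 0.
The optimal basis is {kaolin, chrome yellow}; barium sulfate, titanium dioxide drop out. There the density contribution and red component constraints are tight.
Solving gives x1 = 3.49, x3 = 0.92.
Cost = 0.33·3.49 + 3.3·0.92 = 4.1877.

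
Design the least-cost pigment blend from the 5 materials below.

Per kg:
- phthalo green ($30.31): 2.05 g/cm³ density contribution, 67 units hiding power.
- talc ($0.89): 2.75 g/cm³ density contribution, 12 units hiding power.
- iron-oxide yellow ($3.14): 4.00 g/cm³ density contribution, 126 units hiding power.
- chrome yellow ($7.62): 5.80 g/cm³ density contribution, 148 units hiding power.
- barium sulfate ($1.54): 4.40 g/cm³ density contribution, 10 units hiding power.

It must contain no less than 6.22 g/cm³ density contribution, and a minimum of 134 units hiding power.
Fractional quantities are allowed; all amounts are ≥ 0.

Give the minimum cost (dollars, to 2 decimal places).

Let x1 = kg of phthalo green, x2 = kg of talc, x3 = kg of iron-oxide yellow, x4 = kg of chrome yellow, x5 = kg of barium sulfate.
Minimise 30.31x1 + 0.89x2 + 3.14x3 + 7.62x4 + 1.54x5 s.t.:
  2.05x1 + 2.75x2 + 4x3 + 5.8x4 + 4.4x5 ≥ 6.22   (density contribution)
  67x1 + 12x2 + 126x3 + 148x4 + 10x5 ≥ 134   (hiding power)
  x1, x2, x3, x4, x5 ≥ 0.
The optimal basis is {talc, iron-oxide yellow}; phthalo green, chrome yellow, barium sulfate drop out. There the density contribution and hiding power constraints are tight.
Optimal quantities: talc = 0.8299 kg, iron-oxide yellow = 0.9845 kg.
Hence cost = 0.89·0.8299 + 3.14·0.9845 = $3.8299.

$3.83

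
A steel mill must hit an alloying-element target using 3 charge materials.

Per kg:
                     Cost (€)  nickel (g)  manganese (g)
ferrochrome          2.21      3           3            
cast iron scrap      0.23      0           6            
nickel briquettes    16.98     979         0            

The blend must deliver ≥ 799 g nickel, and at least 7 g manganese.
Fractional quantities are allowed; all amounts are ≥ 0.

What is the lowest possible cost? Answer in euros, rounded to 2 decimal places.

€14.13

Let x1 = kg of ferrochrome, x2 = kg of cast iron scrap, x3 = kg of nickel briquettes.
Minimize 2.21x1 + 0.23x2 + 16.98x3 with:
  3x1 + 979x3 ≥ 799   (nickel)
  3x1 + 6x2 ≥ 7   (manganese)
  x1, x2, x3 ≥ 0.
The cheapest feasible vertex uses only cast iron scrap, nickel briquettes; ferrochrome is not used. The nickel and manganese requirements are met with equality.
Optimal quantities: cast iron scrap = 1.167 kg, nickel briquettes = 0.8161 kg.
Hence cost = 0.23·1.167 + 16.98·0.8161 = €14.1258.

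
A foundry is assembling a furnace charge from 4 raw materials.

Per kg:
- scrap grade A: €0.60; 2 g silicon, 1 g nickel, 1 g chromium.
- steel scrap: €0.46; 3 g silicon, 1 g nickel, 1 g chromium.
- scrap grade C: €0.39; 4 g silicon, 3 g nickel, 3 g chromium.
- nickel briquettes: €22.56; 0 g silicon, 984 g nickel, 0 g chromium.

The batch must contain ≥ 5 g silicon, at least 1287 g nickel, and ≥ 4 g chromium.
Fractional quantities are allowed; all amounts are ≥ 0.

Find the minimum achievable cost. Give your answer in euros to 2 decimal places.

€29.94

This is a linear program. Let x1 = kg of scrap grade A, x2 = kg of steel scrap, x3 = kg of scrap grade C, x4 = kg of nickel briquettes.
Minimize 0.6x1 + 0.46x2 + 0.39x3 + 22.56x4 s.t.:
  2x1 + 3x2 + 4x3 ≥ 5   (silicon)
  1x1 + 1x2 + 3x3 + 984x4 ≥ 1287   (nickel)
  1x1 + 1x2 + 3x3 ≥ 4   (chromium)
  x1, x2, x3, x4 ≥ 0.
The cheapest feasible vertex uses only scrap grade C, nickel briquettes; scrap grade A, steel scrap are not used. There the nickel and chromium constraints are tight.
Solving gives x3 = 1.333, x4 = 1.304.
Cost = 0.39·1.333 + 22.56·1.304 = 29.9381.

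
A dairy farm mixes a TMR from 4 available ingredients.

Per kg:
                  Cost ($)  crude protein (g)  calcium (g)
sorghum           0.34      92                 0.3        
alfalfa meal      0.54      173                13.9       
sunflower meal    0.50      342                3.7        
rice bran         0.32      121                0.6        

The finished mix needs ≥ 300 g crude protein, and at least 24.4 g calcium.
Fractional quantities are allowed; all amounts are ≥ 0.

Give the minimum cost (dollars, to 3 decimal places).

$0.948

Let x1 = kg of sorghum, x2 = kg of alfalfa meal, x3 = kg of sunflower meal, x4 = kg of rice bran.
min 0.34x1 + 0.54x2 + 0.5x3 + 0.32x4 s.t.:
  92x1 + 173x2 + 342x3 + 121x4 ≥ 300   (crude protein)
  0.3x1 + 13.9x2 + 3.7x3 + 0.6x4 ≥ 24.4   (calcium)
  x1, x2, x3, x4 ≥ 0.
The cheapest feasible vertex uses only alfalfa meal; sorghum, sunflower meal, rice bran are not used. There the calcium constraint is tight.
Optimal quantities: alfalfa meal = 1.755 kg.
Objective = 0.54·1.755 = 0.94770.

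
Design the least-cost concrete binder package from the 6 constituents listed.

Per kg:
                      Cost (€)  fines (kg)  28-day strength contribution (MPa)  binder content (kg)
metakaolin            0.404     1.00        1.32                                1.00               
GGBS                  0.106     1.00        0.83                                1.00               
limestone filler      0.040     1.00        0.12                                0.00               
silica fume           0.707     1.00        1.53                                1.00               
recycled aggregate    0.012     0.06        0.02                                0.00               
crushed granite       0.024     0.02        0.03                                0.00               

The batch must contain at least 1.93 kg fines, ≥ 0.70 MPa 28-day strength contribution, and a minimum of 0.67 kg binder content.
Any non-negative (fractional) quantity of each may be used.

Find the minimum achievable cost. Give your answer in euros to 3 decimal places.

€0.121

Treat it as an LP. Let x1 = kg of metakaolin, x2 = kg of GGBS, x3 = kg of limestone filler, x4 = kg of silica fume, x5 = kg of recycled aggregate, x6 = kg of crushed granite.
Minimise 0.404x1 + 0.106x2 + 0.04x3 + 0.707x4 + 0.012x5 + 0.024x6 with:
  1x1 + 1x2 + 1x3 + 1x4 + 0.06x5 + 0.02x6 ≥ 1.93   (fines)
  1.32x1 + 0.83x2 + 0.12x3 + 1.53x4 + 0.02x5 + 0.03x6 ≥ 0.7   (28-day strength contribution)
  1x1 + 1x2 + 1x4 ≥ 0.67   (binder content)
  x1, x2, x3, x4, x5, x6 ≥ 0.
At the optimum only GGBS, limestone filler are positive (metakaolin, silica fume, recycled aggregate, crushed granite = 0). There the fines and binder content constraints are tight.
Solving gives x2 = 0.67, x3 = 1.26.
Hence cost = 0.106·0.67 + 0.04·1.26 = €0.12142.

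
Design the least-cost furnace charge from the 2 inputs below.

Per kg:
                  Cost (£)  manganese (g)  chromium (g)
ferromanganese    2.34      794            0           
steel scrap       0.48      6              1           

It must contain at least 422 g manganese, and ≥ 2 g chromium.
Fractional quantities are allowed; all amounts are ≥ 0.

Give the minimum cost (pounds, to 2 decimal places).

£2.17

This is a linear program. Let x1 = kg of ferromanganese, x2 = kg of steel scrap.
Minimise 2.34x1 + 0.48x2 with:
  794x1 + 6x2 ≥ 422   (manganese)
  1x2 ≥ 2   (chromium)
  x1, x2 ≥ 0.
Both inputs are positive at the optimum. There the manganese and chromium constraints are tight.
That vertex is x1 = 0.5164, x2 = 2.
Total cost: 2.34·0.5164 + 0.48·2 = 2.1684.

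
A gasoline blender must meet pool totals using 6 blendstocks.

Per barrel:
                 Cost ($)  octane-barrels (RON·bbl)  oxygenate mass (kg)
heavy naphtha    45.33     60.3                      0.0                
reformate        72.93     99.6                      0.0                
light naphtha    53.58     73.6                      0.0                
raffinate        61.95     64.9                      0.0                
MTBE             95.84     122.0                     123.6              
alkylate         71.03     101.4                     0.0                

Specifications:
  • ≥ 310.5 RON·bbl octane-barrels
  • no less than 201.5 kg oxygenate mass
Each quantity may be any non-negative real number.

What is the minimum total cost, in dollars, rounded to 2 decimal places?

$234.42

Let x1 = barrels of heavy naphtha, x2 = barrels of reformate, x3 = barrels of light naphtha, x4 = barrels of raffinate, x5 = barrels of MTBE, x6 = barrels of alkylate.
Minimize 45.33x1 + 72.93x2 + 53.58x3 + 61.95x4 + 95.84x5 + 71.03x6 subject to:
  60.3x1 + 99.6x2 + 73.6x3 + 64.9x4 + 122x5 + 101.4x6 ≥ 310.5   (octane-barrels)
  123.6x5 ≥ 201.5   (oxygenate mass)
  x1, x2, x3, x4, x5, x6 ≥ 0.
At the optimum only MTBE, alkylate are positive (heavy naphtha, reformate, light naphtha, raffinate = 0). The octane-barrels and oxygenate mass requirements are met with equality.
Solving gives x5 = 1.63, x6 = 1.101.
Objective = 95.84·1.63 + 71.03·1.101 = 234.4232.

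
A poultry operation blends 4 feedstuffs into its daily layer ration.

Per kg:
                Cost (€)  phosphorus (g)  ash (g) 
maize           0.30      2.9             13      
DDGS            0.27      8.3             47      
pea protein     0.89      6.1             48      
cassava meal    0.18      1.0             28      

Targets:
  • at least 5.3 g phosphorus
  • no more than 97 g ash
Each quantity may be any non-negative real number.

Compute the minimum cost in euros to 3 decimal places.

€0.172

Let x1 = kg of maize, x2 = kg of DDGS, x3 = kg of pea protein, x4 = kg of cassava meal.
Minimise 0.3x1 + 0.27x2 + 0.89x3 + 0.18x4 with:
  2.9x1 + 8.3x2 + 6.1x3 + 1x4 ≥ 5.3   (phosphorus)
  13x1 + 47x2 + 48x3 + 28x4 ≤ 97   (ash)
  x1, x2, x3, x4 ≥ 0.
At the optimum only DDGS is positive (maize, pea protein, cassava meal = 0). The phosphorus requirement is met with equality.
Solving gives x2 = 0.6386.
Cost = 0.27·0.6386 = 0.17242.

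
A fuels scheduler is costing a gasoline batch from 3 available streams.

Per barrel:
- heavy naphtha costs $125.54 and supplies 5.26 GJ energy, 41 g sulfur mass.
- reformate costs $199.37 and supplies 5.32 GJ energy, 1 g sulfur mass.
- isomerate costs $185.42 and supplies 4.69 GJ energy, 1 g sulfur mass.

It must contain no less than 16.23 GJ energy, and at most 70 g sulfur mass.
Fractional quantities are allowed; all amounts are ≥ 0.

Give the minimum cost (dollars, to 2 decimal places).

This is a linear program. Let x1 = barrels of heavy naphtha, x2 = barrels of reformate, x3 = barrels of isomerate.
min 125.54x1 + 199.37x2 + 185.42x3 s.t.:
  5.26x1 + 5.32x2 + 4.69x3 ≥ 16.23   (energy)
  41x1 + 1x2 + 1x3 ≤ 70   (sulfur mass)
  x1, x2, x3 ≥ 0.
The cheapest feasible vertex uses only heavy naphtha, reformate; isomerate is not used. There the energy and sulfur mass constraints are tight.
Solving gives x1 = 1.67326, x2 = 1.39636.
Objective = 125.54·1.67326 + 199.37·1.39636 = 488.4534.

$488.45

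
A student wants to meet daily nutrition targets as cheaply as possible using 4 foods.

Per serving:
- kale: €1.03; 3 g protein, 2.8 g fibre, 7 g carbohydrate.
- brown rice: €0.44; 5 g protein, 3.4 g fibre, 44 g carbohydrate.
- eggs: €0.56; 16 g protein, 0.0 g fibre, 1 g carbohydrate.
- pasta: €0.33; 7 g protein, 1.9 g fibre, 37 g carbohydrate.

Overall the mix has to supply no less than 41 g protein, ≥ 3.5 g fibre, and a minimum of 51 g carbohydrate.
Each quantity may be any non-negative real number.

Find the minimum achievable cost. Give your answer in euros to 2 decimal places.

Let x1 = servings of kale, x2 = servings of brown rice, x3 = servings of eggs, x4 = servings of pasta.
Minimise 1.03x1 + 0.44x2 + 0.56x3 + 0.33x4 subject to:
  3x1 + 5x2 + 16x3 + 7x4 ≥ 41   (protein)
  2.8x1 + 3.4x2 + 1.9x4 ≥ 3.5   (fibre)
  7x1 + 44x2 + 1x3 + 37x4 ≥ 51   (carbohydrate)
  x1, x2, x3, x4 ≥ 0.
The optimal basis is {eggs, pasta}; kale, brown rice drop out. Binding constraints: protein and fibre.
That vertex is x3 = 1.757, x4 = 1.842.
Cost = 0.56·1.757 + 0.33·1.842 = 1.5918.

€1.59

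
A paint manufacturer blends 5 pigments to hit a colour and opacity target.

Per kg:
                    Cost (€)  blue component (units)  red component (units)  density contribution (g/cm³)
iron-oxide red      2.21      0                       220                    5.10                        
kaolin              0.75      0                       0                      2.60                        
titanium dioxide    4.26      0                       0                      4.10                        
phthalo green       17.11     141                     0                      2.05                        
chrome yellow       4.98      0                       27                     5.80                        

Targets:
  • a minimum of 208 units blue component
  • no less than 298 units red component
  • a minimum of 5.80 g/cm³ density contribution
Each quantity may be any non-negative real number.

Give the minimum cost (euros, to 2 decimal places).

Set it up as a linear program. Let x1 = kg of iron-oxide red, x2 = kg of kaolin, x3 = kg of titanium dioxide, x4 = kg of phthalo green, x5 = kg of chrome yellow.
Minimise 2.21x1 + 0.75x2 + 4.26x3 + 17.11x4 + 4.98x5 subject to:
  141x4 ≥ 208   (blue component)
  220x1 + 27x5 ≥ 298   (red component)
  5.1x1 + 2.6x2 + 4.1x3 + 2.05x4 + 5.8x5 ≥ 5.8   (density contribution)
  x1, x2, x3, x4, x5 ≥ 0.
The cheapest feasible vertex uses only iron-oxide red, phthalo green; kaolin, titanium dioxide, chrome yellow are not used. There the blue component and red component constraints are tight.
That vertex is x1 = 1.355, x4 = 1.475.
Total cost: 2.21·1.355 + 17.11·1.475 = 28.2318.

€28.23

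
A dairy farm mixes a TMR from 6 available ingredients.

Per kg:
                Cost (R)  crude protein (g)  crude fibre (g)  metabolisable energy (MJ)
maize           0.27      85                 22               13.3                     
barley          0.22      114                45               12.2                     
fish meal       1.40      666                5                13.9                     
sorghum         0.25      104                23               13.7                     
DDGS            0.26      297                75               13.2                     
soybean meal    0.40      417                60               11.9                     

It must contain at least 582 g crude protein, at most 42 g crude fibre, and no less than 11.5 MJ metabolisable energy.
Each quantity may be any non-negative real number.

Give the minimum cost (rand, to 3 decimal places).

Treat it as an LP. Let x1 = kg of maize, x2 = kg of barley, x3 = kg of fish meal, x4 = kg of sorghum, x5 = kg of DDGS, x6 = kg of soybean meal.
min 0.27x1 + 0.22x2 + 1.4x3 + 0.25x4 + 0.26x5 + 0.4x6 with:
  85x1 + 114x2 + 666x3 + 104x4 + 297x5 + 417x6 ≥ 582   (crude protein)
  22x1 + 45x2 + 5x3 + 23x4 + 75x5 + 60x6 ≤ 42   (crude fibre)
  13.3x1 + 12.2x2 + 13.9x3 + 13.7x4 + 13.2x5 + 11.9x6 ≥ 11.5   (metabolisable energy)
  x1, x2, x3, x4, x5, x6 ≥ 0.
At the optimum only fish meal, soybean meal are positive (maize, barley, sorghum, DDGS = 0). There the crude protein and crude fibre constraints are tight.
So fish meal = 0.4596 kg, soybean meal = 0.6617 kg.
Cost = 1.4·0.4596 + 0.4·0.6617 = 0.90812.

R0.908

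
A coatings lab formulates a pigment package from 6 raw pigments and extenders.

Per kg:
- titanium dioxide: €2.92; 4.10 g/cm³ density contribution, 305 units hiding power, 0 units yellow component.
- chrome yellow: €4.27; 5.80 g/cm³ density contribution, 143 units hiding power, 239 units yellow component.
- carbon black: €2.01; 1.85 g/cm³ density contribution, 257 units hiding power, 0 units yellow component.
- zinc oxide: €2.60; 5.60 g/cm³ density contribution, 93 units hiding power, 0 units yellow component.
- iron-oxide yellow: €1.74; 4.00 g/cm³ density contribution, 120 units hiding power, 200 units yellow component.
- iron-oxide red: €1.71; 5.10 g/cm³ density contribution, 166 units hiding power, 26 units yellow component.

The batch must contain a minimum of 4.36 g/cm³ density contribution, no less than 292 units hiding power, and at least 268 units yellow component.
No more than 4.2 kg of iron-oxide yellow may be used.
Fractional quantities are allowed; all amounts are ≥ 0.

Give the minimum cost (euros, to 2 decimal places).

€3.36

This is a linear program. Let x1 = kg of titanium dioxide, x2 = kg of chrome yellow, x3 = kg of carbon black, x4 = kg of zinc oxide, x5 = kg of iron-oxide yellow, x6 = kg of iron-oxide red.
Minimise 2.92x1 + 4.27x2 + 2.01x3 + 2.6x4 + 1.74x5 + 1.71x6 s.t.:
  4.1x1 + 5.8x2 + 1.85x3 + 5.6x4 + 4x5 + 5.1x6 ≥ 4.36   (density contribution)
  305x1 + 143x2 + 257x3 + 93x4 + 120x5 + 166x6 ≥ 292   (hiding power)
  239x2 + 200x5 + 26x6 ≥ 268   (yellow component)
  x5 ≤ 4.2
  x1, x2, x3, x4, x5, x6 ≥ 0.
The minimum-cost mix takes nothing from titanium dioxide, chrome yellow, zinc oxide, iron-oxide red — only carbon black, iron-oxide yellow. Binding constraints: hiding power and yellow component.
Solving gives x3 = 0.5105, x5 = 1.34.
Objective = 2.01·0.5105 + 1.74·1.34 = 3.3577.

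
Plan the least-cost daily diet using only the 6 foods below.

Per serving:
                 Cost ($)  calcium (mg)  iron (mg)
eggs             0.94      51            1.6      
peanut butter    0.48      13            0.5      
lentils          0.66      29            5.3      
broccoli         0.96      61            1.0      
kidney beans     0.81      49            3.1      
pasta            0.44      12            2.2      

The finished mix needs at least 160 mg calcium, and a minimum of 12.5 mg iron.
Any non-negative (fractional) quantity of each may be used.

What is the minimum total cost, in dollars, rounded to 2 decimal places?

$2.77

Let x1 = servings of eggs, x2 = servings of peanut butter, x3 = servings of lentils, x4 = servings of broccoli, x5 = servings of kidney beans, x6 = servings of pasta.
min 0.94x1 + 0.48x2 + 0.66x3 + 0.96x4 + 0.81x5 + 0.44x6 subject to:
  51x1 + 13x2 + 29x3 + 61x4 + 49x5 + 12x6 ≥ 160   (calcium)
  1.6x1 + 0.5x2 + 5.3x3 + 1x4 + 3.1x5 + 2.2x6 ≥ 12.5   (iron)
  x1, x2, x3, x4, x5, x6 ≥ 0.
The minimum-cost mix takes nothing from eggs, peanut butter, broccoli, pasta — only lentils, kidney beans. The calcium and iron requirements are met with equality.
That vertex is x3 = 0.6861, x5 = 2.859.
Cost = 0.66·0.6861 + 0.81·2.859 = 2.7686.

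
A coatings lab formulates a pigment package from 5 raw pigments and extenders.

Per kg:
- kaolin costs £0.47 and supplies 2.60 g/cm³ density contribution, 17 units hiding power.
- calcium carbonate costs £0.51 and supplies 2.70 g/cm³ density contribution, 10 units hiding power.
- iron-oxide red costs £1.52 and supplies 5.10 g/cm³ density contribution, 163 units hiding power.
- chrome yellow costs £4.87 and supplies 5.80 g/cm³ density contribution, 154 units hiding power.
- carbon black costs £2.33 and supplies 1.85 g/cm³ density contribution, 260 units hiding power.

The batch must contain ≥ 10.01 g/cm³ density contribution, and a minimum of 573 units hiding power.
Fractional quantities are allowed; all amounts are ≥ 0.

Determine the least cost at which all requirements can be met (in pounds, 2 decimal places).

£5.22

Treat it as an LP. Let x1 = kg of kaolin, x2 = kg of calcium carbonate, x3 = kg of iron-oxide red, x4 = kg of chrome yellow, x5 = kg of carbon black.
Minimise 0.47x1 + 0.51x2 + 1.52x3 + 4.87x4 + 2.33x5 s.t.:
  2.6x1 + 2.7x2 + 5.1x3 + 5.8x4 + 1.85x5 ≥ 10.01   (density contribution)
  17x1 + 10x2 + 163x3 + 154x4 + 260x5 ≥ 573   (hiding power)
  x1, x2, x3, x4, x5 ≥ 0.
The optimal basis is {iron-oxide red, carbon black}; kaolin, calcium carbonate, chrome yellow drop out. There the density contribution and hiding power constraints are tight.
Solving gives x3 = 1.506, x5 = 1.26.
Objective = 1.52·1.506 + 2.33·1.26 = 5.2249.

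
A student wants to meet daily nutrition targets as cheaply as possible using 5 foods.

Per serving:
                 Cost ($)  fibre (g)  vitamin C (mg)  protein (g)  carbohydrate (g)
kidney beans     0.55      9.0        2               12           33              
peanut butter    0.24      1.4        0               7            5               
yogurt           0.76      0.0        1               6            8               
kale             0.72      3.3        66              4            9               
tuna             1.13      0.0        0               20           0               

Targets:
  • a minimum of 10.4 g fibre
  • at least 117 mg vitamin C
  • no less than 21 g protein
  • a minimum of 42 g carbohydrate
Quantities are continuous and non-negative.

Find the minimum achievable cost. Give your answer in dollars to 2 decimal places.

Treat it as an LP. Let x1 = servings of kidney beans, x2 = servings of peanut butter, x3 = servings of yogurt, x4 = servings of kale, x5 = servings of tuna.
min 0.55x1 + 0.24x2 + 0.76x3 + 0.72x4 + 1.13x5 with:
  9x1 + 1.4x2 + 3.3x4 ≥ 10.4   (fibre)
  2x1 + 1x3 + 66x4 ≥ 117   (vitamin C)
  12x1 + 7x2 + 6x3 + 4x4 + 20x5 ≥ 21   (protein)
  33x1 + 5x2 + 8x3 + 9x4 ≥ 42   (carbohydrate)
  x1, x2, x3, x4, x5 ≥ 0.
At the optimum only kidney beans, peanut butter, kale are positive (yogurt, tuna = 0). The vitamin C, protein, carbohydrate requirements are met with equality.
Solving gives x1 = 0.6646, x2 = 0.8593, x4 = 1.753.
Total cost: 0.55·0.6646 + 0.24·0.8593 + 0.72·1.753 = 1.8339.

$1.83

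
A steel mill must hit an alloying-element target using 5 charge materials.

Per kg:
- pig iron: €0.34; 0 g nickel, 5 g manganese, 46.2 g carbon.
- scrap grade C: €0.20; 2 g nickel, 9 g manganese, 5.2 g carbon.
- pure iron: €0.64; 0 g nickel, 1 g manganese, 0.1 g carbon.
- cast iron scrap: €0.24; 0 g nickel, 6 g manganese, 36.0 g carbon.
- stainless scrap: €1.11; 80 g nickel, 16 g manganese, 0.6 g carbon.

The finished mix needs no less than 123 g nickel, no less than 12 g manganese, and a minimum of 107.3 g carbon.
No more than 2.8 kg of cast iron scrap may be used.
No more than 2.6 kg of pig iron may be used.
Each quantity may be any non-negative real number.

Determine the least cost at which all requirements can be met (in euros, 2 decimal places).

€2.42

Let x1 = kg of pig iron, x2 = kg of scrap grade C, x3 = kg of pure iron, x4 = kg of cast iron scrap, x5 = kg of stainless scrap.
Minimise 0.34x1 + 0.2x2 + 0.64x3 + 0.24x4 + 1.11x5 with:
  2x2 + 80x5 ≥ 123   (nickel)
  5x1 + 9x2 + 1x3 + 6x4 + 16x5 ≥ 12   (manganese)
  46.2x1 + 5.2x2 + 0.1x3 + 36x4 + 0.6x5 ≥ 107.3   (carbon)
  x4 ≤ 2.8
  x1 ≤ 2.6
  x1, x2, x3, x4, x5 ≥ 0.
The optimal basis is {pig iron, cast iron scrap, stainless scrap}; scrap grade C, pure iron drop out. The nickel, carbon, the cast iron scrap cap requirements are met with equality.
Solving gives x1 = 0.1207, x4 = 2.8, x5 = 1.538.
Objective = 0.34·0.1207 + 0.24·2.8 + 1.11·1.538 = 2.4202.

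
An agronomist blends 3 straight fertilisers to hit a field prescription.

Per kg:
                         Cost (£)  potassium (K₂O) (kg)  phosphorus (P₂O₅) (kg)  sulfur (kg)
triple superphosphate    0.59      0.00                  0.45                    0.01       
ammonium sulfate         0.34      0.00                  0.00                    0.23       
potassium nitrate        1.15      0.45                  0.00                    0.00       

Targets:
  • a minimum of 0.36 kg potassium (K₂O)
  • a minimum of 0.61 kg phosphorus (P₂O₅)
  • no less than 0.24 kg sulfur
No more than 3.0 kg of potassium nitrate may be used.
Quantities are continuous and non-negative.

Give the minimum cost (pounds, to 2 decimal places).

£2.05

This is a linear program. Let x1 = kg of triple superphosphate, x2 = kg of ammonium sulfate, x3 = kg of potassium nitrate.
Minimise 0.59x1 + 0.34x2 + 1.15x3 with:
  0.45x3 ≥ 0.36   (potassium (K₂O))
  0.45x1 ≥ 0.61   (phosphorus (P₂O₅))
  0.01x1 + 0.23x2 ≥ 0.24   (sulfur)
  x3 ≤ 3
  x1, x2, x3 ≥ 0.
The optimal mix uses every input. Binding constraints: potassium (K₂O), phosphorus (P₂O₅), sulfur.
Optimal quantities: triple superphosphate = 1.356 kg, ammonium sulfate = 0.9845 kg, potassium nitrate = 0.8 kg.
Cost = 0.59·1.356 + 0.34·0.9845 + 1.15·0.8 = 2.0548.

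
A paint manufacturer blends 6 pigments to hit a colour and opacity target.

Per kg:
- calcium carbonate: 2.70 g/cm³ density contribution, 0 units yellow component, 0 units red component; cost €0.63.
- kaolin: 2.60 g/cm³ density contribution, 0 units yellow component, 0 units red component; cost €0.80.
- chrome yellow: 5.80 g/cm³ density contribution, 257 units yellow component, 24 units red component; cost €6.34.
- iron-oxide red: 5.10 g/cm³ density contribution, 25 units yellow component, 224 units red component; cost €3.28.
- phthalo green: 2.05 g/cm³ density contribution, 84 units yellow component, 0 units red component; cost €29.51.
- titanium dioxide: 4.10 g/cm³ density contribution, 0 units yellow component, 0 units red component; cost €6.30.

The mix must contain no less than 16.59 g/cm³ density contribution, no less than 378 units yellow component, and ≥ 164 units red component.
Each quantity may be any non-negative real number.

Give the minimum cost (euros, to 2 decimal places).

€12.14

This is a linear program. Let x1 = kg of calcium carbonate, x2 = kg of kaolin, x3 = kg of chrome yellow, x4 = kg of iron-oxide red, x5 = kg of phthalo green, x6 = kg of titanium dioxide.
Minimize 0.63x1 + 0.8x2 + 6.34x3 + 3.28x4 + 29.51x5 + 6.3x6 s.t.:
  2.7x1 + 2.6x2 + 5.8x3 + 5.1x4 + 2.05x5 + 4.1x6 ≥ 16.59   (density contribution)
  257x3 + 25x4 + 84x5 ≥ 378   (yellow component)
  24x3 + 224x4 ≥ 164   (red component)
  x1, x2, x3, x4, x5, x6 ≥ 0.
The cheapest feasible vertex uses only calcium carbonate, chrome yellow, iron-oxide red; kaolin, phthalo green, titanium dioxide are not used. Binding constraints: density contribution, yellow component, red component.
Solving gives x1 = 2.01, x3 = 1.414, x4 = 0.5806.
Total cost: 0.63·2.01 + 6.34·1.414 + 3.28·0.5806 = 12.1354.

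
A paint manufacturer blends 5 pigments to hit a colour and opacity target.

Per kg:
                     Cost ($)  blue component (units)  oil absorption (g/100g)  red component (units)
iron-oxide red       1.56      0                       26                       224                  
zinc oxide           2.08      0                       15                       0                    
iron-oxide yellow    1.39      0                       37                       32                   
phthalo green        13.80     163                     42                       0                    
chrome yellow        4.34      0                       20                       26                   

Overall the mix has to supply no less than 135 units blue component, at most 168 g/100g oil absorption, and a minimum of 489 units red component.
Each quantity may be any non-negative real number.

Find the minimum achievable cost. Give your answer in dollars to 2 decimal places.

Let x1 = kg of iron-oxide red, x2 = kg of zinc oxide, x3 = kg of iron-oxide yellow, x4 = kg of phthalo green, x5 = kg of chrome yellow.
min 1.56x1 + 2.08x2 + 1.39x3 + 13.8x4 + 4.34x5 with:
  163x4 ≥ 135   (blue component)
  26x1 + 15x2 + 37x3 + 42x4 + 20x5 ≤ 168   (oil absorption)
  224x1 + 32x3 + 26x5 ≥ 489   (red component)
  x1, x2, x3, x4, x5 ≥ 0.
The minimum-cost mix takes nothing from zinc oxide, iron-oxide yellow, chrome yellow — only iron-oxide red, phthalo green. The blue component and red component requirements are met with equality.
Solving gives x1 = 2.183, x4 = 0.8282.
Cost = 1.56·2.183 + 13.8·0.8282 = 14.8346.

$14.83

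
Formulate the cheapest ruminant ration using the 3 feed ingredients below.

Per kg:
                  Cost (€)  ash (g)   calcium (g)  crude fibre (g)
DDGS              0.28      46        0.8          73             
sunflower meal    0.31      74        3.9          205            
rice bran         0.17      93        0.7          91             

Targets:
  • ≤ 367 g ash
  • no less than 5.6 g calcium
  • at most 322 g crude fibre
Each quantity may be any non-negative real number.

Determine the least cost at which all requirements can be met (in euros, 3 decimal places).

€0.445

This is a linear program. Let x1 = kg of DDGS, x2 = kg of sunflower meal, x3 = kg of rice bran.
Minimize 0.28x1 + 0.31x2 + 0.17x3 subject to:
  46x1 + 74x2 + 93x3 ≤ 367   (ash)
  0.8x1 + 3.9x2 + 0.7x3 ≥ 5.6   (calcium)
  73x1 + 205x2 + 91x3 ≤ 322   (crude fibre)
  x1, x2, x3 ≥ 0.
The optimal basis is {sunflower meal}; DDGS, rice bran drop out. Binding constraint: calcium.
That vertex is x2 = 1.436.
Total cost: 0.31·1.436 = 0.44516.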